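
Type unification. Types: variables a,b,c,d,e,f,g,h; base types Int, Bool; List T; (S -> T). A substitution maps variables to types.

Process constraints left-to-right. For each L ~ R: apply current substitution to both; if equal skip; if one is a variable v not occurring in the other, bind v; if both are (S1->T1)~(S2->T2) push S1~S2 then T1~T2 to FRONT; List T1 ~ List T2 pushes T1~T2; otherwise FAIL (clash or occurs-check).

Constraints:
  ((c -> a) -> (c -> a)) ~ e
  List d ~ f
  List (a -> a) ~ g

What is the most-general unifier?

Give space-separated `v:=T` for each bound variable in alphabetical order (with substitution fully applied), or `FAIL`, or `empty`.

Answer: e:=((c -> a) -> (c -> a)) f:=List d g:=List (a -> a)

Derivation:
step 1: unify ((c -> a) -> (c -> a)) ~ e  [subst: {-} | 2 pending]
  bind e := ((c -> a) -> (c -> a))
step 2: unify List d ~ f  [subst: {e:=((c -> a) -> (c -> a))} | 1 pending]
  bind f := List d
step 3: unify List (a -> a) ~ g  [subst: {e:=((c -> a) -> (c -> a)), f:=List d} | 0 pending]
  bind g := List (a -> a)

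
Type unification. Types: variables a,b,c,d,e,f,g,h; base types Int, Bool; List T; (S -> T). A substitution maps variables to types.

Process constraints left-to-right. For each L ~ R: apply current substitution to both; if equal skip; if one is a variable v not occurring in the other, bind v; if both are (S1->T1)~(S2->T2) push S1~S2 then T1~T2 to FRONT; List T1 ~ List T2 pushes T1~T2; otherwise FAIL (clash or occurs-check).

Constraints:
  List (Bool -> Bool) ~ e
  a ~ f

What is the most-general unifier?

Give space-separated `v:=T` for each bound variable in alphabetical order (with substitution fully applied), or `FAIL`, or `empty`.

step 1: unify List (Bool -> Bool) ~ e  [subst: {-} | 1 pending]
  bind e := List (Bool -> Bool)
step 2: unify a ~ f  [subst: {e:=List (Bool -> Bool)} | 0 pending]
  bind a := f

Answer: a:=f e:=List (Bool -> Bool)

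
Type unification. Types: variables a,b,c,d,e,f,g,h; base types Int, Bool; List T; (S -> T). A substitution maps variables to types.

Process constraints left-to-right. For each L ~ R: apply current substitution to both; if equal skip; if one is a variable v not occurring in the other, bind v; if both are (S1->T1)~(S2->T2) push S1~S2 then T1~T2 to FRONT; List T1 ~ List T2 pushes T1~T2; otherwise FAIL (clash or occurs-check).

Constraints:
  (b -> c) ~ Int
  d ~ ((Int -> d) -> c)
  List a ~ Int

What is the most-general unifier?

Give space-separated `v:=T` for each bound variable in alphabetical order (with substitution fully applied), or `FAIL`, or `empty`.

step 1: unify (b -> c) ~ Int  [subst: {-} | 2 pending]
  clash: (b -> c) vs Int

Answer: FAIL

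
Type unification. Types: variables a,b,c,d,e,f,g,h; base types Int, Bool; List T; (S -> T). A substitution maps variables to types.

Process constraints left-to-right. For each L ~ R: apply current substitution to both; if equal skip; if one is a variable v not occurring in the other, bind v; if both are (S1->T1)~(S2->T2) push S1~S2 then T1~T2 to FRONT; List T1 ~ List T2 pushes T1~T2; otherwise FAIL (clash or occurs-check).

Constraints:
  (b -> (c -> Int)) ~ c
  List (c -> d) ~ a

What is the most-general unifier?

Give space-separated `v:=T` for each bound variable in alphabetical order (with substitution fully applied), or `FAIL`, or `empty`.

Answer: FAIL

Derivation:
step 1: unify (b -> (c -> Int)) ~ c  [subst: {-} | 1 pending]
  occurs-check fail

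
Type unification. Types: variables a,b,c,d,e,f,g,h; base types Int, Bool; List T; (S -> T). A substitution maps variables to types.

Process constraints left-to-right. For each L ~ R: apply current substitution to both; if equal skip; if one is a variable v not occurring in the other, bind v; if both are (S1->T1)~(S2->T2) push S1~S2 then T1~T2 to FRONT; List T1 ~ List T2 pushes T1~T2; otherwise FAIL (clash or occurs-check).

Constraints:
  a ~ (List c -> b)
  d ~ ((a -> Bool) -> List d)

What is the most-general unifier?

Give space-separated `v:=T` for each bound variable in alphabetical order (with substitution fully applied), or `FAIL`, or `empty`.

Answer: FAIL

Derivation:
step 1: unify a ~ (List c -> b)  [subst: {-} | 1 pending]
  bind a := (List c -> b)
step 2: unify d ~ (((List c -> b) -> Bool) -> List d)  [subst: {a:=(List c -> b)} | 0 pending]
  occurs-check fail: d in (((List c -> b) -> Bool) -> List d)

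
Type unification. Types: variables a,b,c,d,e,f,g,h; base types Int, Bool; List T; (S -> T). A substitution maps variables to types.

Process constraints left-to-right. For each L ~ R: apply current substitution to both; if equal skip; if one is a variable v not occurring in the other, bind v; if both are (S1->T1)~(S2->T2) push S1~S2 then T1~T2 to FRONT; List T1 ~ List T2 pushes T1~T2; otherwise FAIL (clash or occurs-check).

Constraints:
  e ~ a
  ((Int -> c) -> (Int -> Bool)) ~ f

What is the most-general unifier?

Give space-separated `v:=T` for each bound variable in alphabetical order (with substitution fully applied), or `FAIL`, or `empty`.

Answer: e:=a f:=((Int -> c) -> (Int -> Bool))

Derivation:
step 1: unify e ~ a  [subst: {-} | 1 pending]
  bind e := a
step 2: unify ((Int -> c) -> (Int -> Bool)) ~ f  [subst: {e:=a} | 0 pending]
  bind f := ((Int -> c) -> (Int -> Bool))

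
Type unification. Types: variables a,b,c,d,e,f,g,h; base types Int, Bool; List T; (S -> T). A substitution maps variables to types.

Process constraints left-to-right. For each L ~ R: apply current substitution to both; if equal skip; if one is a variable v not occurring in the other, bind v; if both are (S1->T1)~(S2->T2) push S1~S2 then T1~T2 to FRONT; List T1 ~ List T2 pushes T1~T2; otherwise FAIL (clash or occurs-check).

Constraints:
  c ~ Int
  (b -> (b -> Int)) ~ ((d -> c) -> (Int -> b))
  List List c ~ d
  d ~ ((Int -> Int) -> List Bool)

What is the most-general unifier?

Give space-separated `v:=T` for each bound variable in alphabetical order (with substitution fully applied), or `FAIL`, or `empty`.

step 1: unify c ~ Int  [subst: {-} | 3 pending]
  bind c := Int
step 2: unify (b -> (b -> Int)) ~ ((d -> Int) -> (Int -> b))  [subst: {c:=Int} | 2 pending]
  -> decompose arrow: push b~(d -> Int), (b -> Int)~(Int -> b)
step 3: unify b ~ (d -> Int)  [subst: {c:=Int} | 3 pending]
  bind b := (d -> Int)
step 4: unify ((d -> Int) -> Int) ~ (Int -> (d -> Int))  [subst: {c:=Int, b:=(d -> Int)} | 2 pending]
  -> decompose arrow: push (d -> Int)~Int, Int~(d -> Int)
step 5: unify (d -> Int) ~ Int  [subst: {c:=Int, b:=(d -> Int)} | 3 pending]
  clash: (d -> Int) vs Int

Answer: FAIL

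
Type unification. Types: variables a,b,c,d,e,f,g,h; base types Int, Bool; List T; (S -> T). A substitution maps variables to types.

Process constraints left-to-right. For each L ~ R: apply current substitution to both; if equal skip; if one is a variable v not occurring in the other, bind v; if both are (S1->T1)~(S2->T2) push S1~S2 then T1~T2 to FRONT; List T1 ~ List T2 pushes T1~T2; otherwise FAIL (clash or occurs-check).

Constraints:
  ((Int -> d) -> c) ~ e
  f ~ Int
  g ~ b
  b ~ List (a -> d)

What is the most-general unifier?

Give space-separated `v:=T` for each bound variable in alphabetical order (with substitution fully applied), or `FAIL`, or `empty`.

step 1: unify ((Int -> d) -> c) ~ e  [subst: {-} | 3 pending]
  bind e := ((Int -> d) -> c)
step 2: unify f ~ Int  [subst: {e:=((Int -> d) -> c)} | 2 pending]
  bind f := Int
step 3: unify g ~ b  [subst: {e:=((Int -> d) -> c), f:=Int} | 1 pending]
  bind g := b
step 4: unify b ~ List (a -> d)  [subst: {e:=((Int -> d) -> c), f:=Int, g:=b} | 0 pending]
  bind b := List (a -> d)

Answer: b:=List (a -> d) e:=((Int -> d) -> c) f:=Int g:=List (a -> d)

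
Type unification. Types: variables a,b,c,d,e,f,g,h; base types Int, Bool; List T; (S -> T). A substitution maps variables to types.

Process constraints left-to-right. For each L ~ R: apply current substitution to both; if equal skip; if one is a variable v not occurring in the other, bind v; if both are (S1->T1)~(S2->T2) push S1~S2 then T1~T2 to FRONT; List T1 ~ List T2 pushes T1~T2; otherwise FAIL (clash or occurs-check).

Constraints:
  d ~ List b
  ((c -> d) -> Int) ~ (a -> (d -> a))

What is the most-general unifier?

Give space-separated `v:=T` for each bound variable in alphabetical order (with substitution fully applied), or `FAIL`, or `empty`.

Answer: FAIL

Derivation:
step 1: unify d ~ List b  [subst: {-} | 1 pending]
  bind d := List b
step 2: unify ((c -> List b) -> Int) ~ (a -> (List b -> a))  [subst: {d:=List b} | 0 pending]
  -> decompose arrow: push (c -> List b)~a, Int~(List b -> a)
step 3: unify (c -> List b) ~ a  [subst: {d:=List b} | 1 pending]
  bind a := (c -> List b)
step 4: unify Int ~ (List b -> (c -> List b))  [subst: {d:=List b, a:=(c -> List b)} | 0 pending]
  clash: Int vs (List b -> (c -> List b))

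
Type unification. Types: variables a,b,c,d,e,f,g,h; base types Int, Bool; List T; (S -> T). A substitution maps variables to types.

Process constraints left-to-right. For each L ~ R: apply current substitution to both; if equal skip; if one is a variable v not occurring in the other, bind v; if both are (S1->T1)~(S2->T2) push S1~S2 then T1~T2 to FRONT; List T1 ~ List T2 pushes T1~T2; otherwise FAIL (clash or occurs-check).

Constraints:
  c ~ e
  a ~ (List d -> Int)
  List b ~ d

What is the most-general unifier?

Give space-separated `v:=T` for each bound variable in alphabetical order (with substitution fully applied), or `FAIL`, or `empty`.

Answer: a:=(List List b -> Int) c:=e d:=List b

Derivation:
step 1: unify c ~ e  [subst: {-} | 2 pending]
  bind c := e
step 2: unify a ~ (List d -> Int)  [subst: {c:=e} | 1 pending]
  bind a := (List d -> Int)
step 3: unify List b ~ d  [subst: {c:=e, a:=(List d -> Int)} | 0 pending]
  bind d := List b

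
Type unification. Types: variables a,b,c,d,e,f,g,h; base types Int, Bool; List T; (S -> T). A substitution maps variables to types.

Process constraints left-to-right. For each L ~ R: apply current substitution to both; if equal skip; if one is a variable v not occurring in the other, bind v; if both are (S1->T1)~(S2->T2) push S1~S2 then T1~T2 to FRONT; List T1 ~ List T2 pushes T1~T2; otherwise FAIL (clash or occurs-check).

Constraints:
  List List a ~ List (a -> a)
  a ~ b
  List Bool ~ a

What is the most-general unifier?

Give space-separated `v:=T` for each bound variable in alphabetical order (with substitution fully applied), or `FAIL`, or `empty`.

Answer: FAIL

Derivation:
step 1: unify List List a ~ List (a -> a)  [subst: {-} | 2 pending]
  -> decompose List: push List a~(a -> a)
step 2: unify List a ~ (a -> a)  [subst: {-} | 2 pending]
  clash: List a vs (a -> a)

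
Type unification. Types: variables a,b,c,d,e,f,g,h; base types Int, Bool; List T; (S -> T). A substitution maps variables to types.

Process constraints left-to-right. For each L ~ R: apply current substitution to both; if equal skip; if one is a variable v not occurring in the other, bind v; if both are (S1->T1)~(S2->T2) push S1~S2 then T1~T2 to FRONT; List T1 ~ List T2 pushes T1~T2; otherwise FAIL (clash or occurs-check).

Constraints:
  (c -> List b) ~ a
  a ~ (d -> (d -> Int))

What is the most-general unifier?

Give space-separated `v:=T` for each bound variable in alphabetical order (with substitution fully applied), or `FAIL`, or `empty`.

Answer: FAIL

Derivation:
step 1: unify (c -> List b) ~ a  [subst: {-} | 1 pending]
  bind a := (c -> List b)
step 2: unify (c -> List b) ~ (d -> (d -> Int))  [subst: {a:=(c -> List b)} | 0 pending]
  -> decompose arrow: push c~d, List b~(d -> Int)
step 3: unify c ~ d  [subst: {a:=(c -> List b)} | 1 pending]
  bind c := d
step 4: unify List b ~ (d -> Int)  [subst: {a:=(c -> List b), c:=d} | 0 pending]
  clash: List b vs (d -> Int)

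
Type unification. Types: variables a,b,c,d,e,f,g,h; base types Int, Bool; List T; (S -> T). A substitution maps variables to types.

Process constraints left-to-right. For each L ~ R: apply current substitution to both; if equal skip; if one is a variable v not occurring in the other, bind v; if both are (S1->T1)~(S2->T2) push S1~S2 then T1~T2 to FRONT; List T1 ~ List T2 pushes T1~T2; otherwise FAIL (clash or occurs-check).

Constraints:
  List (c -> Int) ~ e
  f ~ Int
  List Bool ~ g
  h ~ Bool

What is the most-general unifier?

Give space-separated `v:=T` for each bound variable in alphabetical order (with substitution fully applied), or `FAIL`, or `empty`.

Answer: e:=List (c -> Int) f:=Int g:=List Bool h:=Bool

Derivation:
step 1: unify List (c -> Int) ~ e  [subst: {-} | 3 pending]
  bind e := List (c -> Int)
step 2: unify f ~ Int  [subst: {e:=List (c -> Int)} | 2 pending]
  bind f := Int
step 3: unify List Bool ~ g  [subst: {e:=List (c -> Int), f:=Int} | 1 pending]
  bind g := List Bool
step 4: unify h ~ Bool  [subst: {e:=List (c -> Int), f:=Int, g:=List Bool} | 0 pending]
  bind h := Bool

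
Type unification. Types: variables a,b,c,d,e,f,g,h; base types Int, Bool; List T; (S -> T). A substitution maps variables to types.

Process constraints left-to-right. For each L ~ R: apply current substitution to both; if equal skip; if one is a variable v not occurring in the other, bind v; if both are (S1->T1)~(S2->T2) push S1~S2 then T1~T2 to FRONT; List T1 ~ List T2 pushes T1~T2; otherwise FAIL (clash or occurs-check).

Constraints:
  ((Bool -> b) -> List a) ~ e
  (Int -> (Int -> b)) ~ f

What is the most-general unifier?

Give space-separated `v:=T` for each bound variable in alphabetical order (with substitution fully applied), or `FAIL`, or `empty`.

step 1: unify ((Bool -> b) -> List a) ~ e  [subst: {-} | 1 pending]
  bind e := ((Bool -> b) -> List a)
step 2: unify (Int -> (Int -> b)) ~ f  [subst: {e:=((Bool -> b) -> List a)} | 0 pending]
  bind f := (Int -> (Int -> b))

Answer: e:=((Bool -> b) -> List a) f:=(Int -> (Int -> b))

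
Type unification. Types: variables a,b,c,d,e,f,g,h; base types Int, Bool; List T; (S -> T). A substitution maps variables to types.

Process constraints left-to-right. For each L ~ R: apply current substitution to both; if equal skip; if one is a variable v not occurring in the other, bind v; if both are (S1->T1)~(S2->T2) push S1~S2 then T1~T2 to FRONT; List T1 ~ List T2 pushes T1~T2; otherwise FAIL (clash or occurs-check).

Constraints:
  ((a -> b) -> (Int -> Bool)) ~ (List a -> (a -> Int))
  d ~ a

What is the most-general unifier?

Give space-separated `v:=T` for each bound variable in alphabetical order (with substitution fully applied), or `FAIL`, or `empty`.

Answer: FAIL

Derivation:
step 1: unify ((a -> b) -> (Int -> Bool)) ~ (List a -> (a -> Int))  [subst: {-} | 1 pending]
  -> decompose arrow: push (a -> b)~List a, (Int -> Bool)~(a -> Int)
step 2: unify (a -> b) ~ List a  [subst: {-} | 2 pending]
  clash: (a -> b) vs List a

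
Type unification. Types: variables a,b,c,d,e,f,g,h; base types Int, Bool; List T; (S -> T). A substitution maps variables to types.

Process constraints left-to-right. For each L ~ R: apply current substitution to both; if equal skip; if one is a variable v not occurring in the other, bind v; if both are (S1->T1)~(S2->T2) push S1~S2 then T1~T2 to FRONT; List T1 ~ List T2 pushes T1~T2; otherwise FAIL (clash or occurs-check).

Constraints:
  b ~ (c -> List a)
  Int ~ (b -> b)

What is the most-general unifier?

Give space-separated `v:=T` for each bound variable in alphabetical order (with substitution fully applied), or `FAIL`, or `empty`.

step 1: unify b ~ (c -> List a)  [subst: {-} | 1 pending]
  bind b := (c -> List a)
step 2: unify Int ~ ((c -> List a) -> (c -> List a))  [subst: {b:=(c -> List a)} | 0 pending]
  clash: Int vs ((c -> List a) -> (c -> List a))

Answer: FAIL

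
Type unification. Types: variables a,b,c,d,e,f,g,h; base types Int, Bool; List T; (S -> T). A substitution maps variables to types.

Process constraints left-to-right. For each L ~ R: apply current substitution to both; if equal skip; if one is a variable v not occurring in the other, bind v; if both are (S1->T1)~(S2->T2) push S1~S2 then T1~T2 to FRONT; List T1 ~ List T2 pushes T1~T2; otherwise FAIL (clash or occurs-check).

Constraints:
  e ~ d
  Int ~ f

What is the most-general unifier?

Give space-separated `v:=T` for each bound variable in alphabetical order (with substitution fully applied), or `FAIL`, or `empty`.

Answer: e:=d f:=Int

Derivation:
step 1: unify e ~ d  [subst: {-} | 1 pending]
  bind e := d
step 2: unify Int ~ f  [subst: {e:=d} | 0 pending]
  bind f := Int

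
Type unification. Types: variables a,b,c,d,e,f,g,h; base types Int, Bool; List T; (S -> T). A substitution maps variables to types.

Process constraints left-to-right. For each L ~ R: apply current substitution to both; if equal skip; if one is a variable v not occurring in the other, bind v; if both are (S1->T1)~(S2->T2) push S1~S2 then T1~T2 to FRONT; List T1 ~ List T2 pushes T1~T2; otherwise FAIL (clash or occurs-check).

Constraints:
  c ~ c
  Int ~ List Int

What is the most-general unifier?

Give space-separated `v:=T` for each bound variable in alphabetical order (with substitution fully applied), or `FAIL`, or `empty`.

Answer: FAIL

Derivation:
step 1: unify c ~ c  [subst: {-} | 1 pending]
  -> identical, skip
step 2: unify Int ~ List Int  [subst: {-} | 0 pending]
  clash: Int vs List Int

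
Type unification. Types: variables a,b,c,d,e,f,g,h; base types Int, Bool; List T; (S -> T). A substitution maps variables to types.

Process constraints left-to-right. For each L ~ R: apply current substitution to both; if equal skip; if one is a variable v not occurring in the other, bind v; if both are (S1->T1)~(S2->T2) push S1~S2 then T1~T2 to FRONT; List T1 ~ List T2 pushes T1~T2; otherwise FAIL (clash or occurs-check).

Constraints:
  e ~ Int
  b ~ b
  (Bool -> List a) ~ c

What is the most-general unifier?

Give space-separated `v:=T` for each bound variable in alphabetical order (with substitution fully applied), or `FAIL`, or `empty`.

Answer: c:=(Bool -> List a) e:=Int

Derivation:
step 1: unify e ~ Int  [subst: {-} | 2 pending]
  bind e := Int
step 2: unify b ~ b  [subst: {e:=Int} | 1 pending]
  -> identical, skip
step 3: unify (Bool -> List a) ~ c  [subst: {e:=Int} | 0 pending]
  bind c := (Bool -> List a)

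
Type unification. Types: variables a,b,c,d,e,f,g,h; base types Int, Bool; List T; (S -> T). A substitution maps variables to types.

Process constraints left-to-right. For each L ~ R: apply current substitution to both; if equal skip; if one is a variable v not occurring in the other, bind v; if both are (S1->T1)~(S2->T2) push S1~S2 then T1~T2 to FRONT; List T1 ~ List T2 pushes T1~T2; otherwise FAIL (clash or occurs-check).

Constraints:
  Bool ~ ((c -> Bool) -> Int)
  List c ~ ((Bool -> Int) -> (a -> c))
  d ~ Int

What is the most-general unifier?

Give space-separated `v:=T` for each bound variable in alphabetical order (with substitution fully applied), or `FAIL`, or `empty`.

Answer: FAIL

Derivation:
step 1: unify Bool ~ ((c -> Bool) -> Int)  [subst: {-} | 2 pending]
  clash: Bool vs ((c -> Bool) -> Int)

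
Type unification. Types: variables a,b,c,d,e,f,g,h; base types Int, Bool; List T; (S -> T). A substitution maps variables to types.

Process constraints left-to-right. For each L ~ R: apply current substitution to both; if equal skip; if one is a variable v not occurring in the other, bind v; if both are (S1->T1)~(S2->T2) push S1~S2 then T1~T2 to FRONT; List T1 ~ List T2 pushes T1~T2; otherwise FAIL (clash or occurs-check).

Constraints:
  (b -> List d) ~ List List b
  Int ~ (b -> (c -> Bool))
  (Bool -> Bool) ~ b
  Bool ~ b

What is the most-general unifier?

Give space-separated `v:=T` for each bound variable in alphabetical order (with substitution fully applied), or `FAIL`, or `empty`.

Answer: FAIL

Derivation:
step 1: unify (b -> List d) ~ List List b  [subst: {-} | 3 pending]
  clash: (b -> List d) vs List List b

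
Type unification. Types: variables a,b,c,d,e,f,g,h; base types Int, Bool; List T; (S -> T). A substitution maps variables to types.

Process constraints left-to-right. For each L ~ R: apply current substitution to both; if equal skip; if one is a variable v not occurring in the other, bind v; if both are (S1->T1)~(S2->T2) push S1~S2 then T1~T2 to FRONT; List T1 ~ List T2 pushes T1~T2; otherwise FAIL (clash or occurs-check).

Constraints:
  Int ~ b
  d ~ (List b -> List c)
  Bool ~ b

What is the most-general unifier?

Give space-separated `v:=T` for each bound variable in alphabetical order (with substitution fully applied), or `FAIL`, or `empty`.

Answer: FAIL

Derivation:
step 1: unify Int ~ b  [subst: {-} | 2 pending]
  bind b := Int
step 2: unify d ~ (List Int -> List c)  [subst: {b:=Int} | 1 pending]
  bind d := (List Int -> List c)
step 3: unify Bool ~ Int  [subst: {b:=Int, d:=(List Int -> List c)} | 0 pending]
  clash: Bool vs Int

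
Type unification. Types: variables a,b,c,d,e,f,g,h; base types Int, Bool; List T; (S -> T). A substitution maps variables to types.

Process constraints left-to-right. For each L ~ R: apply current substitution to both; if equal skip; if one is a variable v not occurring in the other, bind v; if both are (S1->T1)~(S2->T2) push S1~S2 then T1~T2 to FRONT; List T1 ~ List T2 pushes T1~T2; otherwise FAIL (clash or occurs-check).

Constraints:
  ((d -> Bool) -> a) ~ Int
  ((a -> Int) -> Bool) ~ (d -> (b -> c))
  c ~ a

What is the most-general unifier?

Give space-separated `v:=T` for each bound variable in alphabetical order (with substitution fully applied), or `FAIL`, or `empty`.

Answer: FAIL

Derivation:
step 1: unify ((d -> Bool) -> a) ~ Int  [subst: {-} | 2 pending]
  clash: ((d -> Bool) -> a) vs Int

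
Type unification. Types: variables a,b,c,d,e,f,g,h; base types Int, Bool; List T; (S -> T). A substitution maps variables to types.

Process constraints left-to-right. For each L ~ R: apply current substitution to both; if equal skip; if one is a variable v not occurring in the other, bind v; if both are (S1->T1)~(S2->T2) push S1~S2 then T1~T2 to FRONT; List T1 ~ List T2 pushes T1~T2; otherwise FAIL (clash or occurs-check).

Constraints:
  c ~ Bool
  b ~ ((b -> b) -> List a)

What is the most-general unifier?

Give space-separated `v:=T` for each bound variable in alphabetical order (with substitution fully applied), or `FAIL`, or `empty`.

step 1: unify c ~ Bool  [subst: {-} | 1 pending]
  bind c := Bool
step 2: unify b ~ ((b -> b) -> List a)  [subst: {c:=Bool} | 0 pending]
  occurs-check fail: b in ((b -> b) -> List a)

Answer: FAIL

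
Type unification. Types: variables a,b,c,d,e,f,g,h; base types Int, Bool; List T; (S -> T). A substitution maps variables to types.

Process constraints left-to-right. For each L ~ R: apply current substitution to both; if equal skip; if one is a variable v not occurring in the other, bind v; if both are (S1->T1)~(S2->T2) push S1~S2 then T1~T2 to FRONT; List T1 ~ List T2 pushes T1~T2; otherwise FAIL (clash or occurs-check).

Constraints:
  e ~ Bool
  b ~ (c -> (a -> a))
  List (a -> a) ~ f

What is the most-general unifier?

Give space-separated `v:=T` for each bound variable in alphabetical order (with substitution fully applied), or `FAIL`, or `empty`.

step 1: unify e ~ Bool  [subst: {-} | 2 pending]
  bind e := Bool
step 2: unify b ~ (c -> (a -> a))  [subst: {e:=Bool} | 1 pending]
  bind b := (c -> (a -> a))
step 3: unify List (a -> a) ~ f  [subst: {e:=Bool, b:=(c -> (a -> a))} | 0 pending]
  bind f := List (a -> a)

Answer: b:=(c -> (a -> a)) e:=Bool f:=List (a -> a)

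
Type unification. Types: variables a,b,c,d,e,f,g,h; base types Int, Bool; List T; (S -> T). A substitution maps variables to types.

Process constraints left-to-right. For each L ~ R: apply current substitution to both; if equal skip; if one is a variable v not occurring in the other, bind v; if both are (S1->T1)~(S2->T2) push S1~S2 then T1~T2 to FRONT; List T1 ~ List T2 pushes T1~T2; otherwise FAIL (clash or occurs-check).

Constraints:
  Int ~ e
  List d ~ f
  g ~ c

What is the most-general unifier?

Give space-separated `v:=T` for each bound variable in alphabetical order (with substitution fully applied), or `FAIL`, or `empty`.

Answer: e:=Int f:=List d g:=c

Derivation:
step 1: unify Int ~ e  [subst: {-} | 2 pending]
  bind e := Int
step 2: unify List d ~ f  [subst: {e:=Int} | 1 pending]
  bind f := List d
step 3: unify g ~ c  [subst: {e:=Int, f:=List d} | 0 pending]
  bind g := c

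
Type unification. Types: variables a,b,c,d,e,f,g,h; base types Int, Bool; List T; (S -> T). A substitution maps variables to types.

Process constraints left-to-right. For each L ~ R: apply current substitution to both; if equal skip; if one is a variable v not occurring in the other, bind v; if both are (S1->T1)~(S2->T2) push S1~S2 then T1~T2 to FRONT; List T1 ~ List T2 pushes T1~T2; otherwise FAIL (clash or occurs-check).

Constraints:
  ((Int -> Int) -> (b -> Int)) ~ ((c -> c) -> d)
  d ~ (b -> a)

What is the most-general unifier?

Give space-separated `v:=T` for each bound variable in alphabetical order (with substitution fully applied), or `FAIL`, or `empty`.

Answer: a:=Int c:=Int d:=(b -> Int)

Derivation:
step 1: unify ((Int -> Int) -> (b -> Int)) ~ ((c -> c) -> d)  [subst: {-} | 1 pending]
  -> decompose arrow: push (Int -> Int)~(c -> c), (b -> Int)~d
step 2: unify (Int -> Int) ~ (c -> c)  [subst: {-} | 2 pending]
  -> decompose arrow: push Int~c, Int~c
step 3: unify Int ~ c  [subst: {-} | 3 pending]
  bind c := Int
step 4: unify Int ~ Int  [subst: {c:=Int} | 2 pending]
  -> identical, skip
step 5: unify (b -> Int) ~ d  [subst: {c:=Int} | 1 pending]
  bind d := (b -> Int)
step 6: unify (b -> Int) ~ (b -> a)  [subst: {c:=Int, d:=(b -> Int)} | 0 pending]
  -> decompose arrow: push b~b, Int~a
step 7: unify b ~ b  [subst: {c:=Int, d:=(b -> Int)} | 1 pending]
  -> identical, skip
step 8: unify Int ~ a  [subst: {c:=Int, d:=(b -> Int)} | 0 pending]
  bind a := Int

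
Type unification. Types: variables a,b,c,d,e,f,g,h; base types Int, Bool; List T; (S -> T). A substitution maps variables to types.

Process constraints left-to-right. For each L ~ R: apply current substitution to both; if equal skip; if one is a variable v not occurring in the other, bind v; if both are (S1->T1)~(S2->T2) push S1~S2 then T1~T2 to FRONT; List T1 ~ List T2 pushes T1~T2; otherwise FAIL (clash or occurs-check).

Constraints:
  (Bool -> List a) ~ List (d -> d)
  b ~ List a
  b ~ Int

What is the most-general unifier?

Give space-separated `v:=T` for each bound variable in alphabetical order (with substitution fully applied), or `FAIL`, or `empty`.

step 1: unify (Bool -> List a) ~ List (d -> d)  [subst: {-} | 2 pending]
  clash: (Bool -> List a) vs List (d -> d)

Answer: FAIL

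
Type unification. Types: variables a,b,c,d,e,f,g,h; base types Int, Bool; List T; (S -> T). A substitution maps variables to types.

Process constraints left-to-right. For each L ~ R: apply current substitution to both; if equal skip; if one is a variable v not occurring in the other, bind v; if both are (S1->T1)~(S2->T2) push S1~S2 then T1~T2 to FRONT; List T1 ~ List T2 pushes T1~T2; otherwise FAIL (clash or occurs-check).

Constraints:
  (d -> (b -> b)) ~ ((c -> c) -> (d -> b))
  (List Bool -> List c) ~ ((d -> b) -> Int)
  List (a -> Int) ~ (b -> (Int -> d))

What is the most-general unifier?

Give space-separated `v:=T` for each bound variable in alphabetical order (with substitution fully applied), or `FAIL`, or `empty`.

step 1: unify (d -> (b -> b)) ~ ((c -> c) -> (d -> b))  [subst: {-} | 2 pending]
  -> decompose arrow: push d~(c -> c), (b -> b)~(d -> b)
step 2: unify d ~ (c -> c)  [subst: {-} | 3 pending]
  bind d := (c -> c)
step 3: unify (b -> b) ~ ((c -> c) -> b)  [subst: {d:=(c -> c)} | 2 pending]
  -> decompose arrow: push b~(c -> c), b~b
step 4: unify b ~ (c -> c)  [subst: {d:=(c -> c)} | 3 pending]
  bind b := (c -> c)
step 5: unify (c -> c) ~ (c -> c)  [subst: {d:=(c -> c), b:=(c -> c)} | 2 pending]
  -> identical, skip
step 6: unify (List Bool -> List c) ~ (((c -> c) -> (c -> c)) -> Int)  [subst: {d:=(c -> c), b:=(c -> c)} | 1 pending]
  -> decompose arrow: push List Bool~((c -> c) -> (c -> c)), List c~Int
step 7: unify List Bool ~ ((c -> c) -> (c -> c))  [subst: {d:=(c -> c), b:=(c -> c)} | 2 pending]
  clash: List Bool vs ((c -> c) -> (c -> c))

Answer: FAIL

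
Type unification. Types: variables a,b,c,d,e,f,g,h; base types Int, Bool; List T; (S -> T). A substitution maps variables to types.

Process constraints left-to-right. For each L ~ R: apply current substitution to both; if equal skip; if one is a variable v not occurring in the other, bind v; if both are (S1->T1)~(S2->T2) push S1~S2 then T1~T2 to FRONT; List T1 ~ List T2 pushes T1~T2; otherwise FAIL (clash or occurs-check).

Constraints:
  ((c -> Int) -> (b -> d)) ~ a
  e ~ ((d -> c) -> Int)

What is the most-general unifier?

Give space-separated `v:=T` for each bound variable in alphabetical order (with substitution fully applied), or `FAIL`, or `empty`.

step 1: unify ((c -> Int) -> (b -> d)) ~ a  [subst: {-} | 1 pending]
  bind a := ((c -> Int) -> (b -> d))
step 2: unify e ~ ((d -> c) -> Int)  [subst: {a:=((c -> Int) -> (b -> d))} | 0 pending]
  bind e := ((d -> c) -> Int)

Answer: a:=((c -> Int) -> (b -> d)) e:=((d -> c) -> Int)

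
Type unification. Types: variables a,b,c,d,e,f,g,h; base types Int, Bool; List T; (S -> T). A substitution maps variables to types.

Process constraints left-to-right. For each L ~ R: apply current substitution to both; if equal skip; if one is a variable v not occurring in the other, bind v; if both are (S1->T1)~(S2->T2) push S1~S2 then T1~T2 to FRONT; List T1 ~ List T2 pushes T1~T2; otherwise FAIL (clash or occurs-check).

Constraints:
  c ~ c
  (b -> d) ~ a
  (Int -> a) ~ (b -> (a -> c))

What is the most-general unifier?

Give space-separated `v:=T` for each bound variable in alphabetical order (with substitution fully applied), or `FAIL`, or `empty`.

step 1: unify c ~ c  [subst: {-} | 2 pending]
  -> identical, skip
step 2: unify (b -> d) ~ a  [subst: {-} | 1 pending]
  bind a := (b -> d)
step 3: unify (Int -> (b -> d)) ~ (b -> ((b -> d) -> c))  [subst: {a:=(b -> d)} | 0 pending]
  -> decompose arrow: push Int~b, (b -> d)~((b -> d) -> c)
step 4: unify Int ~ b  [subst: {a:=(b -> d)} | 1 pending]
  bind b := Int
step 5: unify (Int -> d) ~ ((Int -> d) -> c)  [subst: {a:=(b -> d), b:=Int} | 0 pending]
  -> decompose arrow: push Int~(Int -> d), d~c
step 6: unify Int ~ (Int -> d)  [subst: {a:=(b -> d), b:=Int} | 1 pending]
  clash: Int vs (Int -> d)

Answer: FAIL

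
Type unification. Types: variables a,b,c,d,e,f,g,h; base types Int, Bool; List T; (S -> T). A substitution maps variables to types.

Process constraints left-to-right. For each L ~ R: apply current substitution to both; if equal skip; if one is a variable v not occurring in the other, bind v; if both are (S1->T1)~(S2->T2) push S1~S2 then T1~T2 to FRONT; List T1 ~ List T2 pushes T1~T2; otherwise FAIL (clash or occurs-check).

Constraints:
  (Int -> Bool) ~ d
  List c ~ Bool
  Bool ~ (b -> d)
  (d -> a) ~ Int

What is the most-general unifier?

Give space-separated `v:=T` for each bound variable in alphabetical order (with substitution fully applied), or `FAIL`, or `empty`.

step 1: unify (Int -> Bool) ~ d  [subst: {-} | 3 pending]
  bind d := (Int -> Bool)
step 2: unify List c ~ Bool  [subst: {d:=(Int -> Bool)} | 2 pending]
  clash: List c vs Bool

Answer: FAIL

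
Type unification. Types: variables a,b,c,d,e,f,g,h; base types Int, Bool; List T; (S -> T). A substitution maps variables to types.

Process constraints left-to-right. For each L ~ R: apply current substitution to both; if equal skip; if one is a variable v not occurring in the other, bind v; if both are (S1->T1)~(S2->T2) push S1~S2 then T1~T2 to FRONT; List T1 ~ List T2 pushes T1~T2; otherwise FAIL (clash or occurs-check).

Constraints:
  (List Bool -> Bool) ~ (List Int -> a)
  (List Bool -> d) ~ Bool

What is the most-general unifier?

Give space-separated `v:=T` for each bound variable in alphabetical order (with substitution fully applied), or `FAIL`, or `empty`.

step 1: unify (List Bool -> Bool) ~ (List Int -> a)  [subst: {-} | 1 pending]
  -> decompose arrow: push List Bool~List Int, Bool~a
step 2: unify List Bool ~ List Int  [subst: {-} | 2 pending]
  -> decompose List: push Bool~Int
step 3: unify Bool ~ Int  [subst: {-} | 2 pending]
  clash: Bool vs Int

Answer: FAIL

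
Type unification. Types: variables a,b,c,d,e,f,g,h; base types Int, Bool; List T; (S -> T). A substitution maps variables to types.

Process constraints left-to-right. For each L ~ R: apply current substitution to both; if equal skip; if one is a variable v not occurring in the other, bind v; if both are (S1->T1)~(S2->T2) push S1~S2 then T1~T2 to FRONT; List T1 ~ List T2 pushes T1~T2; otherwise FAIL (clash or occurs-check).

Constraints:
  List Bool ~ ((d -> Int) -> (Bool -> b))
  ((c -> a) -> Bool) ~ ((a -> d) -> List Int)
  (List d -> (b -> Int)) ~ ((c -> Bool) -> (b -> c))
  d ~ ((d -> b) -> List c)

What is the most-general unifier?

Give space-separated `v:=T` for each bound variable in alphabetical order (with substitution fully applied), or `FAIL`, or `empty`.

step 1: unify List Bool ~ ((d -> Int) -> (Bool -> b))  [subst: {-} | 3 pending]
  clash: List Bool vs ((d -> Int) -> (Bool -> b))

Answer: FAIL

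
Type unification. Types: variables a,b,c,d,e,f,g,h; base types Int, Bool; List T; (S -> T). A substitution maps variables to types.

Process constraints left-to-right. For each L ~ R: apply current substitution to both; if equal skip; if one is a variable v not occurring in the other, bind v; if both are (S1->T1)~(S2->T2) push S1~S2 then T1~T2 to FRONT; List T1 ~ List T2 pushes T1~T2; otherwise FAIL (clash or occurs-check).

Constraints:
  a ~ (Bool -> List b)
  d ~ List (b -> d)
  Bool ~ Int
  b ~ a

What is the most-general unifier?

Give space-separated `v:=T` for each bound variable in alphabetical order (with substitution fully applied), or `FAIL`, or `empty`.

Answer: FAIL

Derivation:
step 1: unify a ~ (Bool -> List b)  [subst: {-} | 3 pending]
  bind a := (Bool -> List b)
step 2: unify d ~ List (b -> d)  [subst: {a:=(Bool -> List b)} | 2 pending]
  occurs-check fail: d in List (b -> d)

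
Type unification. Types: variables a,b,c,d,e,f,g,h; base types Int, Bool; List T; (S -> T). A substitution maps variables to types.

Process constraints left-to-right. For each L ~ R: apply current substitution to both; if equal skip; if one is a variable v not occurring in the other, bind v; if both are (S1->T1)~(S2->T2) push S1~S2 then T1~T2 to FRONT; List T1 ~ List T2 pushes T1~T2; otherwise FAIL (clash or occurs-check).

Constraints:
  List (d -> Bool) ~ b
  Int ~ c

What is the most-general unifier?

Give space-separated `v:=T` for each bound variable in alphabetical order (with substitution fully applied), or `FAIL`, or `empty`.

Answer: b:=List (d -> Bool) c:=Int

Derivation:
step 1: unify List (d -> Bool) ~ b  [subst: {-} | 1 pending]
  bind b := List (d -> Bool)
step 2: unify Int ~ c  [subst: {b:=List (d -> Bool)} | 0 pending]
  bind c := Int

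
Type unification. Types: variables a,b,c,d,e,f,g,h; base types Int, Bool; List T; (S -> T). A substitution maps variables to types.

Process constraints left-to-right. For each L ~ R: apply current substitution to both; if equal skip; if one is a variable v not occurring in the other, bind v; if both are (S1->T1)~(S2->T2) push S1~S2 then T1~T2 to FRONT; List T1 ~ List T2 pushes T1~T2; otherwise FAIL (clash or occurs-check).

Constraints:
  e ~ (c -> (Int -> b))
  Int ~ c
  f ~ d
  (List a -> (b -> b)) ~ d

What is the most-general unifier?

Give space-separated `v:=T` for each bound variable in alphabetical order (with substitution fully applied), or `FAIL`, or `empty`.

step 1: unify e ~ (c -> (Int -> b))  [subst: {-} | 3 pending]
  bind e := (c -> (Int -> b))
step 2: unify Int ~ c  [subst: {e:=(c -> (Int -> b))} | 2 pending]
  bind c := Int
step 3: unify f ~ d  [subst: {e:=(c -> (Int -> b)), c:=Int} | 1 pending]
  bind f := d
step 4: unify (List a -> (b -> b)) ~ d  [subst: {e:=(c -> (Int -> b)), c:=Int, f:=d} | 0 pending]
  bind d := (List a -> (b -> b))

Answer: c:=Int d:=(List a -> (b -> b)) e:=(Int -> (Int -> b)) f:=(List a -> (b -> b))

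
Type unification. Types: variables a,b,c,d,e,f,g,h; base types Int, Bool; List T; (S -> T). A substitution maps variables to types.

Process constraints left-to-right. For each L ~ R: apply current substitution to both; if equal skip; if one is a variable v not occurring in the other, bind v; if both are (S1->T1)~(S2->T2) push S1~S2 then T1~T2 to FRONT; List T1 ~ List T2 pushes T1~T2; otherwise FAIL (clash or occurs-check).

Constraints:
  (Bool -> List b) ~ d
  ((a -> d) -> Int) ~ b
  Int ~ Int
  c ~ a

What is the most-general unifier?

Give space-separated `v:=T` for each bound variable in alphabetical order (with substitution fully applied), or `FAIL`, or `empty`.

Answer: FAIL

Derivation:
step 1: unify (Bool -> List b) ~ d  [subst: {-} | 3 pending]
  bind d := (Bool -> List b)
step 2: unify ((a -> (Bool -> List b)) -> Int) ~ b  [subst: {d:=(Bool -> List b)} | 2 pending]
  occurs-check fail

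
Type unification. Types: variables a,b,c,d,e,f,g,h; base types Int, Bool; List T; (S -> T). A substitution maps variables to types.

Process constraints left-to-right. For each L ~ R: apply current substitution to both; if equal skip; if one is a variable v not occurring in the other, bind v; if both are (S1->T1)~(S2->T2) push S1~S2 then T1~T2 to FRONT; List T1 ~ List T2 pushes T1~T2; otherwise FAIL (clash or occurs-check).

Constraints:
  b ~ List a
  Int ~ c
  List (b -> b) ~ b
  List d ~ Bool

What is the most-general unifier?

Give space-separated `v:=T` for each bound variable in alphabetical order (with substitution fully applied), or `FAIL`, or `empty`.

Answer: FAIL

Derivation:
step 1: unify b ~ List a  [subst: {-} | 3 pending]
  bind b := List a
step 2: unify Int ~ c  [subst: {b:=List a} | 2 pending]
  bind c := Int
step 3: unify List (List a -> List a) ~ List a  [subst: {b:=List a, c:=Int} | 1 pending]
  -> decompose List: push (List a -> List a)~a
step 4: unify (List a -> List a) ~ a  [subst: {b:=List a, c:=Int} | 1 pending]
  occurs-check fail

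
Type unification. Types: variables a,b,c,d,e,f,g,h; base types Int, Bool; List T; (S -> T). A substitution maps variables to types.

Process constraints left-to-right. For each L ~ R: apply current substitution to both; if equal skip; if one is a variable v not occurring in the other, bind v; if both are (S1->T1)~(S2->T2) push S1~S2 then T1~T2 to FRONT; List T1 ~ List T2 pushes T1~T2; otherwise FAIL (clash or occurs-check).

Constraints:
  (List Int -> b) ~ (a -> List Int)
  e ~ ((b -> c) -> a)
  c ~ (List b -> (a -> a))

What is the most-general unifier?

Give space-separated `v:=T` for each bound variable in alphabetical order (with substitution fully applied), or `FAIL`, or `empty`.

step 1: unify (List Int -> b) ~ (a -> List Int)  [subst: {-} | 2 pending]
  -> decompose arrow: push List Int~a, b~List Int
step 2: unify List Int ~ a  [subst: {-} | 3 pending]
  bind a := List Int
step 3: unify b ~ List Int  [subst: {a:=List Int} | 2 pending]
  bind b := List Int
step 4: unify e ~ ((List Int -> c) -> List Int)  [subst: {a:=List Int, b:=List Int} | 1 pending]
  bind e := ((List Int -> c) -> List Int)
step 5: unify c ~ (List List Int -> (List Int -> List Int))  [subst: {a:=List Int, b:=List Int, e:=((List Int -> c) -> List Int)} | 0 pending]
  bind c := (List List Int -> (List Int -> List Int))

Answer: a:=List Int b:=List Int c:=(List List Int -> (List Int -> List Int)) e:=((List Int -> (List List Int -> (List Int -> List Int))) -> List Int)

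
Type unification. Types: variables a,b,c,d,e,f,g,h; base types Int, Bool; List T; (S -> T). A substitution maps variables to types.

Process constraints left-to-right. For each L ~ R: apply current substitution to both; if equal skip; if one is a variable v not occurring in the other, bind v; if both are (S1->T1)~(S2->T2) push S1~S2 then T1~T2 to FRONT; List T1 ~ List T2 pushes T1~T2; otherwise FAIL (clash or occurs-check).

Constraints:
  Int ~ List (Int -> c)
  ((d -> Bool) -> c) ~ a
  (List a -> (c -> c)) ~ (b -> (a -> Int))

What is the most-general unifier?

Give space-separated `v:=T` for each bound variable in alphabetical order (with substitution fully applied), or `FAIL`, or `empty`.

Answer: FAIL

Derivation:
step 1: unify Int ~ List (Int -> c)  [subst: {-} | 2 pending]
  clash: Int vs List (Int -> c)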